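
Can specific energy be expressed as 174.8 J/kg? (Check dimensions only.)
Yes

specific energy has SI base units: m^2 / s^2
J/kg reduces to the same SI base units, so it is a valid unit for specific energy.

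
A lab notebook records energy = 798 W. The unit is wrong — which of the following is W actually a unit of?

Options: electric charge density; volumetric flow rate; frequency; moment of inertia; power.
power

energy should have units dimensionally equivalent to kg * m^2 / s^2 (e.g. J).
The given unit 'W' reduces to kg * m^2 / s^3. Of the listed options, that is the dimensionality of power.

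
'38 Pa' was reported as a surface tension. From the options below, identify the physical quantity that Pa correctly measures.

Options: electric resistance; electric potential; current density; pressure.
pressure

surface tension should have units dimensionally equivalent to kg / s^2 (e.g. N/m).
The given unit 'Pa' reduces to kg / (m * s^2). Of the listed options, that is the dimensionality of pressure.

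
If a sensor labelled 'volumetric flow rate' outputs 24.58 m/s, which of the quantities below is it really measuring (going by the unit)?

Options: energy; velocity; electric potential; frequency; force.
velocity

volumetric flow rate should have units dimensionally equivalent to m^3 / s (e.g. m³/s).
The given unit 'm/s' reduces to m / s. Of the listed options, that is the dimensionality of velocity.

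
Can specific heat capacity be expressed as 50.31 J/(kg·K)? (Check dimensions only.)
Yes

specific heat capacity has SI base units: m^2 / (s^2 * K)
J/(kg·K) reduces to the same SI base units, so it is a valid unit for specific heat capacity.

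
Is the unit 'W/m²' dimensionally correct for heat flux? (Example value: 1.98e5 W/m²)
Yes

heat flux has SI base units: kg / s^3
W/m² reduces to the same SI base units, so it is a valid unit for heat flux.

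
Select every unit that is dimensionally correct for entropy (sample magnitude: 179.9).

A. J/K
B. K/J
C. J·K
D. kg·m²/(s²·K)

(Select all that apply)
A, D

entropy has SI base units: kg * m^2 / (s^2 * K)

Checking each option against kg * m^2 / (s^2 * K):
  A. J/K: ✓ matches
  B. K/J: ✗ does not match
  C. J·K: ✗ does not match
  D. kg·m²/(s²·K): ✓ matches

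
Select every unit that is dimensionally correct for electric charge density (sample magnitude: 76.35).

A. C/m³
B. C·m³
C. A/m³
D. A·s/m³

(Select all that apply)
A, D

electric charge density has SI base units: A * s / m^3

Checking each option against A * s / m^3:
  A. C/m³: ✓ matches
  B. C·m³: ✗ does not match
  C. A/m³: ✗ does not match
  D. A·s/m³: ✓ matches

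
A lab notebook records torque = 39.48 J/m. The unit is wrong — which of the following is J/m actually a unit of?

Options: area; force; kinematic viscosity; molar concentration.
force

torque should have units dimensionally equivalent to kg * m^2 / s^2 (e.g. N·m).
The given unit 'J/m' reduces to kg * m / s^2. Of the listed options, that is the dimensionality of force.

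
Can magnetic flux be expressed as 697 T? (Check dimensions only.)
No

magnetic flux has SI base units: kg * m^2 / (A * s^2)
T does NOT reduce to kg * m^2 / (A * s^2); a valid unit for magnetic flux would be e.g. Wb.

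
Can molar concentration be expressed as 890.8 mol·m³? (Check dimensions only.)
No

molar concentration has SI base units: mol / m^3
mol·m³ does NOT reduce to mol / m^3; a valid unit for molar concentration would be e.g. mol/m³.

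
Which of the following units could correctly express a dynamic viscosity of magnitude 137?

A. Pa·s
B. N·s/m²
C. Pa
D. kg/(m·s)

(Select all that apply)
A, B, D

dynamic viscosity has SI base units: kg / (m * s)

Checking each option against kg / (m * s):
  A. Pa·s: ✓ matches
  B. N·s/m²: ✓ matches
  C. Pa: ✗ does not match
  D. kg/(m·s): ✓ matches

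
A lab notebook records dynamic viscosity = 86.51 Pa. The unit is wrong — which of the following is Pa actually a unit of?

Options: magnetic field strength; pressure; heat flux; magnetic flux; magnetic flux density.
pressure

dynamic viscosity should have units dimensionally equivalent to kg / (m * s) (e.g. Pa·s).
The given unit 'Pa' reduces to kg / (m * s^2). Of the listed options, that is the dimensionality of pressure.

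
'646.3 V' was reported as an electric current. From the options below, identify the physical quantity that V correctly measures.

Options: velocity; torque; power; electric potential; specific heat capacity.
electric potential

electric current should have units dimensionally equivalent to A (e.g. A).
The given unit 'V' reduces to kg * m^2 / (A * s^3). Of the listed options, that is the dimensionality of electric potential.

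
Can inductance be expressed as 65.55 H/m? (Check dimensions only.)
No

inductance has SI base units: kg * m^2 / (A^2 * s^2)
H/m does NOT reduce to kg * m^2 / (A^2 * s^2); a valid unit for inductance would be e.g. H.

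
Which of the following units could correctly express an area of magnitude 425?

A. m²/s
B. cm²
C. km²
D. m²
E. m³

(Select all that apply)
B, C, D

area has SI base units: m^2

Checking each option against m^2:
  A. m²/s: ✗ does not match
  B. cm²: ✓ matches
  C. km²: ✓ matches
  D. m²: ✓ matches
  E. m³: ✗ does not match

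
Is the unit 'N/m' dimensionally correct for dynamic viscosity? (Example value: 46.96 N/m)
No

dynamic viscosity has SI base units: kg / (m * s)
N/m does NOT reduce to kg / (m * s); a valid unit for dynamic viscosity would be e.g. Pa·s.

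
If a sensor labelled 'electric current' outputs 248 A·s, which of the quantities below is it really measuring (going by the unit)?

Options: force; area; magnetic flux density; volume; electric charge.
electric charge

electric current should have units dimensionally equivalent to A (e.g. A).
The given unit 'A·s' reduces to A * s. Of the listed options, that is the dimensionality of electric charge.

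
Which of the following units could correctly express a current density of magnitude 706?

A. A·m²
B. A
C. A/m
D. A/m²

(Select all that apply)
D

current density has SI base units: A / m^2

Checking each option against A / m^2:
  A. A·m²: ✗ does not match
  B. A: ✗ does not match
  C. A/m: ✗ does not match
  D. A/m²: ✓ matches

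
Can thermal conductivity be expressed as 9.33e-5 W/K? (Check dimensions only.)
No

thermal conductivity has SI base units: kg * m / (s^3 * K)
W/K does NOT reduce to kg * m / (s^3 * K); a valid unit for thermal conductivity would be e.g. W/(m·K).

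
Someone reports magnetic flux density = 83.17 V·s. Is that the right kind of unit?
No

magnetic flux density has SI base units: kg / (A * s^2)
V·s does NOT reduce to kg / (A * s^2); a valid unit for magnetic flux density would be e.g. T.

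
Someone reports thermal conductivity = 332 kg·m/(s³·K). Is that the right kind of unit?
Yes

thermal conductivity has SI base units: kg * m / (s^3 * K)
kg·m/(s³·K) reduces to the same SI base units, so it is a valid unit for thermal conductivity.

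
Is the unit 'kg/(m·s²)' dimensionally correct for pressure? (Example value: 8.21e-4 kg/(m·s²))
Yes

pressure has SI base units: kg / (m * s^2)
kg/(m·s²) reduces to the same SI base units, so it is a valid unit for pressure.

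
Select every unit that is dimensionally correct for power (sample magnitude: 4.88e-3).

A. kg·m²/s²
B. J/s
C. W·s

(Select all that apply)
B

power has SI base units: kg * m^2 / s^3

Checking each option against kg * m^2 / s^3:
  A. kg·m²/s²: ✗ does not match
  B. J/s: ✓ matches
  C. W·s: ✗ does not match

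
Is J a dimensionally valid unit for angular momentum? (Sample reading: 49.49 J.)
No

angular momentum has SI base units: kg * m^2 / s
J does NOT reduce to kg * m^2 / s; a valid unit for angular momentum would be e.g. kg·m²/s.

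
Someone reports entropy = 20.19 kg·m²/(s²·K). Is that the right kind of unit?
Yes

entropy has SI base units: kg * m^2 / (s^2 * K)
kg·m²/(s²·K) reduces to the same SI base units, so it is a valid unit for entropy.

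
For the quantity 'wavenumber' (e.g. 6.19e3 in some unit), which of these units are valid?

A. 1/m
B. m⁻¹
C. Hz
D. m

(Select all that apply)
A, B

wavenumber has SI base units: 1 / m

Checking each option against 1 / m:
  A. 1/m: ✓ matches
  B. m⁻¹: ✓ matches
  C. Hz: ✗ does not match
  D. m: ✗ does not match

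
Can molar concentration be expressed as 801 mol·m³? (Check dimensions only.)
No

molar concentration has SI base units: mol / m^3
mol·m³ does NOT reduce to mol / m^3; a valid unit for molar concentration would be e.g. mol/m³.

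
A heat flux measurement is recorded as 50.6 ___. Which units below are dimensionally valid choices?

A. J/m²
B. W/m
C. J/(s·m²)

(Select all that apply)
C

heat flux has SI base units: kg / s^3

Checking each option against kg / s^3:
  A. J/m²: ✗ does not match
  B. W/m: ✗ does not match
  C. J/(s·m²): ✓ matches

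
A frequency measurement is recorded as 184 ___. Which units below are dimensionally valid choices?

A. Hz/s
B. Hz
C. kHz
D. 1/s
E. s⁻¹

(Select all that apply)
B, C, D, E

frequency has SI base units: 1 / s

Checking each option against 1 / s:
  A. Hz/s: ✗ does not match
  B. Hz: ✓ matches
  C. kHz: ✓ matches
  D. 1/s: ✓ matches
  E. s⁻¹: ✓ matches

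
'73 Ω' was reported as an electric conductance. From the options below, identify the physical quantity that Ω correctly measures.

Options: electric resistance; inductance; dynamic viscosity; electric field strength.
electric resistance

electric conductance should have units dimensionally equivalent to A^2 * s^3 / (kg * m^2) (e.g. S).
The given unit 'Ω' reduces to kg * m^2 / (A^2 * s^3). Of the listed options, that is the dimensionality of electric resistance.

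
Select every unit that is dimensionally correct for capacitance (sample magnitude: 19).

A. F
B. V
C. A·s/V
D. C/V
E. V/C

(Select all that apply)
A, C, D

capacitance has SI base units: A^2 * s^4 / (kg * m^2)

Checking each option against A^2 * s^4 / (kg * m^2):
  A. F: ✓ matches
  B. V: ✗ does not match
  C. A·s/V: ✓ matches
  D. C/V: ✓ matches
  E. V/C: ✗ does not match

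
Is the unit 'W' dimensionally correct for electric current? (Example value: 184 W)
No

electric current has SI base units: A
W does NOT reduce to A; a valid unit for electric current would be e.g. A.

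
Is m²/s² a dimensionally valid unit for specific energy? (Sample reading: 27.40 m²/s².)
Yes

specific energy has SI base units: m^2 / s^2
m²/s² reduces to the same SI base units, so it is a valid unit for specific energy.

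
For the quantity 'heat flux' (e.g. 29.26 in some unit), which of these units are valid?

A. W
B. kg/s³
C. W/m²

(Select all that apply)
B, C

heat flux has SI base units: kg / s^3

Checking each option against kg / s^3:
  A. W: ✗ does not match
  B. kg/s³: ✓ matches
  C. W/m²: ✓ matches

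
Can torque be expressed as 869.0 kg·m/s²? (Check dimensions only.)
No

torque has SI base units: kg * m^2 / s^2
kg·m/s² does NOT reduce to kg * m^2 / s^2; a valid unit for torque would be e.g. N·m.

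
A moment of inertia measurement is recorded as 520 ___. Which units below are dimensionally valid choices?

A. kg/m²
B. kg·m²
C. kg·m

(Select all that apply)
B

moment of inertia has SI base units: kg * m^2

Checking each option against kg * m^2:
  A. kg/m²: ✗ does not match
  B. kg·m²: ✓ matches
  C. kg·m: ✗ does not match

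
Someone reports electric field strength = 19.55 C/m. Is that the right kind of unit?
No

electric field strength has SI base units: kg * m / (A * s^3)
C/m does NOT reduce to kg * m / (A * s^3); a valid unit for electric field strength would be e.g. V/m.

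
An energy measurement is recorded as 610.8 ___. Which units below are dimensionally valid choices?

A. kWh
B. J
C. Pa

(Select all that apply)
A, B

energy has SI base units: kg * m^2 / s^2

Checking each option against kg * m^2 / s^2:
  A. kWh: ✓ matches
  B. J: ✓ matches
  C. Pa: ✗ does not match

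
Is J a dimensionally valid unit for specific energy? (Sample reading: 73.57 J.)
No

specific energy has SI base units: m^2 / s^2
J does NOT reduce to m^2 / s^2; a valid unit for specific energy would be e.g. J/kg.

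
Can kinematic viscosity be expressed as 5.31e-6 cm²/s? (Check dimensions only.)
Yes

kinematic viscosity has SI base units: m^2 / s
cm²/s reduces to the same SI base units, so it is a valid unit for kinematic viscosity.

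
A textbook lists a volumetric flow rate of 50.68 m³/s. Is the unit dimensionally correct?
Yes

volumetric flow rate has SI base units: m^3 / s
m³/s reduces to the same SI base units, so it is a valid unit for volumetric flow rate.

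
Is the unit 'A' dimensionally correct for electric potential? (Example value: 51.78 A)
No

electric potential has SI base units: kg * m^2 / (A * s^3)
A does NOT reduce to kg * m^2 / (A * s^3); a valid unit for electric potential would be e.g. V.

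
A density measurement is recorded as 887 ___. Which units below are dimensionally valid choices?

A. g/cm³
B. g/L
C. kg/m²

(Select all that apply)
A, B

density has SI base units: kg / m^3

Checking each option against kg / m^3:
  A. g/cm³: ✓ matches
  B. g/L: ✓ matches
  C. kg/m²: ✗ does not match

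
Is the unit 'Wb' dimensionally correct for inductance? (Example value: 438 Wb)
No

inductance has SI base units: kg * m^2 / (A^2 * s^2)
Wb does NOT reduce to kg * m^2 / (A^2 * s^2); a valid unit for inductance would be e.g. H.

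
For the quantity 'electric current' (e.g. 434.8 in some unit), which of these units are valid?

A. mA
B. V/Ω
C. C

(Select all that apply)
A, B

electric current has SI base units: A

Checking each option against A:
  A. mA: ✓ matches
  B. V/Ω: ✓ matches
  C. C: ✗ does not match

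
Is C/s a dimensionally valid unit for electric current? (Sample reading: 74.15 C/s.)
Yes

electric current has SI base units: A
C/s reduces to the same SI base units, so it is a valid unit for electric current.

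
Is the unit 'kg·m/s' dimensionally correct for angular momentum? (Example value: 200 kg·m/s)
No

angular momentum has SI base units: kg * m^2 / s
kg·m/s does NOT reduce to kg * m^2 / s; a valid unit for angular momentum would be e.g. kg·m²/s.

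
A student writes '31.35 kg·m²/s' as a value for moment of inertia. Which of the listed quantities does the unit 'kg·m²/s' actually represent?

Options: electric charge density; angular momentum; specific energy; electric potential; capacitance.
angular momentum

moment of inertia should have units dimensionally equivalent to kg * m^2 (e.g. kg·m²).
The given unit 'kg·m²/s' reduces to kg * m^2 / s. Of the listed options, that is the dimensionality of angular momentum.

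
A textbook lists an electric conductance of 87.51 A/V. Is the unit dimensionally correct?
Yes

electric conductance has SI base units: A^2 * s^3 / (kg * m^2)
A/V reduces to the same SI base units, so it is a valid unit for electric conductance.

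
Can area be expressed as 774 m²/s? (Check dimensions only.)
No

area has SI base units: m^2
m²/s does NOT reduce to m^2; a valid unit for area would be e.g. m².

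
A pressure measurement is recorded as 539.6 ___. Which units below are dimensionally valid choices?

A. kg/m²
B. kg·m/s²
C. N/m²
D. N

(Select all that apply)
C

pressure has SI base units: kg / (m * s^2)

Checking each option against kg / (m * s^2):
  A. kg/m²: ✗ does not match
  B. kg·m/s²: ✗ does not match
  C. N/m²: ✓ matches
  D. N: ✗ does not match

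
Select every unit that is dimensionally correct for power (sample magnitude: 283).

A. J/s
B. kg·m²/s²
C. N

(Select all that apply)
A

power has SI base units: kg * m^2 / s^3

Checking each option against kg * m^2 / s^3:
  A. J/s: ✓ matches
  B. kg·m²/s²: ✗ does not match
  C. N: ✗ does not match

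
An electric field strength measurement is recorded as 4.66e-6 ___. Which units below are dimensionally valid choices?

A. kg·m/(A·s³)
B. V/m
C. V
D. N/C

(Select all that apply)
A, B, D

electric field strength has SI base units: kg * m / (A * s^3)

Checking each option against kg * m / (A * s^3):
  A. kg·m/(A·s³): ✓ matches
  B. V/m: ✓ matches
  C. V: ✗ does not match
  D. N/C: ✓ matches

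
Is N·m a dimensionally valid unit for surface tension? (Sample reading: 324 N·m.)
No

surface tension has SI base units: kg / s^2
N·m does NOT reduce to kg / s^2; a valid unit for surface tension would be e.g. N/m.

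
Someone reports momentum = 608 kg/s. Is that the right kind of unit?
No

momentum has SI base units: kg * m / s
kg/s does NOT reduce to kg * m / s; a valid unit for momentum would be e.g. kg·m/s.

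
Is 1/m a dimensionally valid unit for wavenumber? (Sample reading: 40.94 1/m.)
Yes

wavenumber has SI base units: 1 / m
1/m reduces to the same SI base units, so it is a valid unit for wavenumber.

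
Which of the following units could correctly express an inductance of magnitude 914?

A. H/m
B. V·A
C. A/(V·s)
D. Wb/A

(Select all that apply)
D

inductance has SI base units: kg * m^2 / (A^2 * s^2)

Checking each option against kg * m^2 / (A^2 * s^2):
  A. H/m: ✗ does not match
  B. V·A: ✗ does not match
  C. A/(V·s): ✗ does not match
  D. Wb/A: ✓ matches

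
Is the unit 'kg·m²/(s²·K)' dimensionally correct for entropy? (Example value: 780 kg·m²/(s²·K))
Yes

entropy has SI base units: kg * m^2 / (s^2 * K)
kg·m²/(s²·K) reduces to the same SI base units, so it is a valid unit for entropy.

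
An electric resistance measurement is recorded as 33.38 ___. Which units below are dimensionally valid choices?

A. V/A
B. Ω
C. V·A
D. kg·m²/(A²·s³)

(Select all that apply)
A, B, D

electric resistance has SI base units: kg * m^2 / (A^2 * s^3)

Checking each option against kg * m^2 / (A^2 * s^3):
  A. V/A: ✓ matches
  B. Ω: ✓ matches
  C. V·A: ✗ does not match
  D. kg·m²/(A²·s³): ✓ matches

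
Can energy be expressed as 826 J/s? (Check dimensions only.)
No

energy has SI base units: kg * m^2 / s^2
J/s does NOT reduce to kg * m^2 / s^2; a valid unit for energy would be e.g. J.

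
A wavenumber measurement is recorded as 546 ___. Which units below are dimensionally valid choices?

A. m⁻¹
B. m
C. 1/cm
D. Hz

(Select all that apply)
A, C

wavenumber has SI base units: 1 / m

Checking each option against 1 / m:
  A. m⁻¹: ✓ matches
  B. m: ✗ does not match
  C. 1/cm: ✓ matches
  D. Hz: ✗ does not match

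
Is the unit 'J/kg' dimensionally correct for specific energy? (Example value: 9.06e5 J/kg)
Yes

specific energy has SI base units: m^2 / s^2
J/kg reduces to the same SI base units, so it is a valid unit for specific energy.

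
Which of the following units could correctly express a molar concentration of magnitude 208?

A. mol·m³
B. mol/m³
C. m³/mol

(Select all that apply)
B

molar concentration has SI base units: mol / m^3

Checking each option against mol / m^3:
  A. mol·m³: ✗ does not match
  B. mol/m³: ✓ matches
  C. m³/mol: ✗ does not match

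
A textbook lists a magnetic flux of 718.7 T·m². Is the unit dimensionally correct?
Yes

magnetic flux has SI base units: kg * m^2 / (A * s^2)
T·m² reduces to the same SI base units, so it is a valid unit for magnetic flux.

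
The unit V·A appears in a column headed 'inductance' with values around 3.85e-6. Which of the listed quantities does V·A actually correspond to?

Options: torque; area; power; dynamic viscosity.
power

inductance should have units dimensionally equivalent to kg * m^2 / (A^2 * s^2) (e.g. H).
The given unit 'V·A' reduces to kg * m^2 / s^3. Of the listed options, that is the dimensionality of power.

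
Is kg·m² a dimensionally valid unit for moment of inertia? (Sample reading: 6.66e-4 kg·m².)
Yes

moment of inertia has SI base units: kg * m^2
kg·m² reduces to the same SI base units, so it is a valid unit for moment of inertia.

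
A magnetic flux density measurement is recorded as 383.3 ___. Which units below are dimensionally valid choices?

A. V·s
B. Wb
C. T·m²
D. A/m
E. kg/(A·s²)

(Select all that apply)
E

magnetic flux density has SI base units: kg / (A * s^2)

Checking each option against kg / (A * s^2):
  A. V·s: ✗ does not match
  B. Wb: ✗ does not match
  C. T·m²: ✗ does not match
  D. A/m: ✗ does not match
  E. kg/(A·s²): ✓ matches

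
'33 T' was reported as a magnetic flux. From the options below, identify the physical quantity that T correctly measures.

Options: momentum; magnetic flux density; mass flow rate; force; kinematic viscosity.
magnetic flux density

magnetic flux should have units dimensionally equivalent to kg * m^2 / (A * s^2) (e.g. Wb).
The given unit 'T' reduces to kg / (A * s^2). Of the listed options, that is the dimensionality of magnetic flux density.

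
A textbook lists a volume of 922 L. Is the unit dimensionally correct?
Yes

volume has SI base units: m^3
L reduces to the same SI base units, so it is a valid unit for volume.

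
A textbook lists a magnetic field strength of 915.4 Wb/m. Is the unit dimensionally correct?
No

magnetic field strength has SI base units: A / m
Wb/m does NOT reduce to A / m; a valid unit for magnetic field strength would be e.g. A/m.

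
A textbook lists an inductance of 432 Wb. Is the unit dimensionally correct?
No

inductance has SI base units: kg * m^2 / (A^2 * s^2)
Wb does NOT reduce to kg * m^2 / (A^2 * s^2); a valid unit for inductance would be e.g. H.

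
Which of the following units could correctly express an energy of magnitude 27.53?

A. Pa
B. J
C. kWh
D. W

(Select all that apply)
B, C

energy has SI base units: kg * m^2 / s^2

Checking each option against kg * m^2 / s^2:
  A. Pa: ✗ does not match
  B. J: ✓ matches
  C. kWh: ✓ matches
  D. W: ✗ does not match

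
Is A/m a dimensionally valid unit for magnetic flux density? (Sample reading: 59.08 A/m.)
No

magnetic flux density has SI base units: kg / (A * s^2)
A/m does NOT reduce to kg / (A * s^2); a valid unit for magnetic flux density would be e.g. T.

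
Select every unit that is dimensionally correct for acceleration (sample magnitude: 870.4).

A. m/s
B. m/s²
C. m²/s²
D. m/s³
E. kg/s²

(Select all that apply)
B

acceleration has SI base units: m / s^2

Checking each option against m / s^2:
  A. m/s: ✗ does not match
  B. m/s²: ✓ matches
  C. m²/s²: ✗ does not match
  D. m/s³: ✗ does not match
  E. kg/s²: ✗ does not match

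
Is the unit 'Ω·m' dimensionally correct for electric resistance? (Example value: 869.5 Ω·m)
No

electric resistance has SI base units: kg * m^2 / (A^2 * s^3)
Ω·m does NOT reduce to kg * m^2 / (A^2 * s^3); a valid unit for electric resistance would be e.g. Ω.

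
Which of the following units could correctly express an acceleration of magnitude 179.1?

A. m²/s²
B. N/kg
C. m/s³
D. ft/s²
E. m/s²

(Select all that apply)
B, D, E

acceleration has SI base units: m / s^2

Checking each option against m / s^2:
  A. m²/s²: ✗ does not match
  B. N/kg: ✓ matches
  C. m/s³: ✗ does not match
  D. ft/s²: ✓ matches
  E. m/s²: ✓ matches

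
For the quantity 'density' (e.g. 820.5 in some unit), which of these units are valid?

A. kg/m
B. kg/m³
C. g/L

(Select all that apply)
B, C

density has SI base units: kg / m^3

Checking each option against kg / m^3:
  A. kg/m: ✗ does not match
  B. kg/m³: ✓ matches
  C. g/L: ✓ matches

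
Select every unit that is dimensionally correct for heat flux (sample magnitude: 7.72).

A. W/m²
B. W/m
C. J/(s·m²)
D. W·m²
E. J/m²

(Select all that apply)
A, C

heat flux has SI base units: kg / s^3

Checking each option against kg / s^3:
  A. W/m²: ✓ matches
  B. W/m: ✗ does not match
  C. J/(s·m²): ✓ matches
  D. W·m²: ✗ does not match
  E. J/m²: ✗ does not match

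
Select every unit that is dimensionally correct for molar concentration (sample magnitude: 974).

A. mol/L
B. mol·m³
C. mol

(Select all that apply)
A

molar concentration has SI base units: mol / m^3

Checking each option against mol / m^3:
  A. mol/L: ✓ matches
  B. mol·m³: ✗ does not match
  C. mol: ✗ does not match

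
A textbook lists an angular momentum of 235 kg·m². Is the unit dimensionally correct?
No

angular momentum has SI base units: kg * m^2 / s
kg·m² does NOT reduce to kg * m^2 / s; a valid unit for angular momentum would be e.g. kg·m²/s.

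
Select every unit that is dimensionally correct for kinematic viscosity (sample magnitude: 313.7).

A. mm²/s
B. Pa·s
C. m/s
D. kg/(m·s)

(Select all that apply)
A

kinematic viscosity has SI base units: m^2 / s

Checking each option against m^2 / s:
  A. mm²/s: ✓ matches
  B. Pa·s: ✗ does not match
  C. m/s: ✗ does not match
  D. kg/(m·s): ✗ does not match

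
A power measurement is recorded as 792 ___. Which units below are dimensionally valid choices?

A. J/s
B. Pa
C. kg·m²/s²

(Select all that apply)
A

power has SI base units: kg * m^2 / s^3

Checking each option against kg * m^2 / s^3:
  A. J/s: ✓ matches
  B. Pa: ✗ does not match
  C. kg·m²/s²: ✗ does not match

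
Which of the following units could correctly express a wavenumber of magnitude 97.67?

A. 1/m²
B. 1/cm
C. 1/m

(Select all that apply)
B, C

wavenumber has SI base units: 1 / m

Checking each option against 1 / m:
  A. 1/m²: ✗ does not match
  B. 1/cm: ✓ matches
  C. 1/m: ✓ matches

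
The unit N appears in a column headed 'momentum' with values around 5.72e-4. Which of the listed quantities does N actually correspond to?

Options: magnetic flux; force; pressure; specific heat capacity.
force

momentum should have units dimensionally equivalent to kg * m / s (e.g. kg·m/s).
The given unit 'N' reduces to kg * m / s^2. Of the listed options, that is the dimensionality of force.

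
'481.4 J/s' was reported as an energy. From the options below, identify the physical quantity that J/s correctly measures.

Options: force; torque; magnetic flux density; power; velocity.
power

energy should have units dimensionally equivalent to kg * m^2 / s^2 (e.g. J).
The given unit 'J/s' reduces to kg * m^2 / s^3. Of the listed options, that is the dimensionality of power.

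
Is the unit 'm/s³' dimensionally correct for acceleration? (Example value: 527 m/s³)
No

acceleration has SI base units: m / s^2
m/s³ does NOT reduce to m / s^2; a valid unit for acceleration would be e.g. m/s².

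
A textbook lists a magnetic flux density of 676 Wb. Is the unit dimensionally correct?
No

magnetic flux density has SI base units: kg / (A * s^2)
Wb does NOT reduce to kg / (A * s^2); a valid unit for magnetic flux density would be e.g. T.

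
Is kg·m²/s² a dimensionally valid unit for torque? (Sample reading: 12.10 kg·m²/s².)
Yes

torque has SI base units: kg * m^2 / s^2
kg·m²/s² reduces to the same SI base units, so it is a valid unit for torque.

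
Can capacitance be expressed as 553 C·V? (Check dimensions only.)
No

capacitance has SI base units: A^2 * s^4 / (kg * m^2)
C·V does NOT reduce to A^2 * s^4 / (kg * m^2); a valid unit for capacitance would be e.g. F.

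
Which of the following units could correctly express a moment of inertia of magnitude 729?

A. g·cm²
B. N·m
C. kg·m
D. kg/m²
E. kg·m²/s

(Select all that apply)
A

moment of inertia has SI base units: kg * m^2

Checking each option against kg * m^2:
  A. g·cm²: ✓ matches
  B. N·m: ✗ does not match
  C. kg·m: ✗ does not match
  D. kg/m²: ✗ does not match
  E. kg·m²/s: ✗ does not match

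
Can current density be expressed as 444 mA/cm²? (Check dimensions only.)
Yes

current density has SI base units: A / m^2
mA/cm² reduces to the same SI base units, so it is a valid unit for current density.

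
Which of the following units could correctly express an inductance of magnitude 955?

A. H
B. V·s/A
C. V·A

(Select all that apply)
A, B

inductance has SI base units: kg * m^2 / (A^2 * s^2)

Checking each option against kg * m^2 / (A^2 * s^2):
  A. H: ✓ matches
  B. V·s/A: ✓ matches
  C. V·A: ✗ does not match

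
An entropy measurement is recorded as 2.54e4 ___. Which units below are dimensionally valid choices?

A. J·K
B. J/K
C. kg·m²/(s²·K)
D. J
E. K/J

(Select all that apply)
B, C

entropy has SI base units: kg * m^2 / (s^2 * K)

Checking each option against kg * m^2 / (s^2 * K):
  A. J·K: ✗ does not match
  B. J/K: ✓ matches
  C. kg·m²/(s²·K): ✓ matches
  D. J: ✗ does not match
  E. K/J: ✗ does not match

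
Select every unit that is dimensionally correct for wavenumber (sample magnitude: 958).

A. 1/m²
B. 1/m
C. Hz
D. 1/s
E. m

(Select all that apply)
B

wavenumber has SI base units: 1 / m

Checking each option against 1 / m:
  A. 1/m²: ✗ does not match
  B. 1/m: ✓ matches
  C. Hz: ✗ does not match
  D. 1/s: ✗ does not match
  E. m: ✗ does not match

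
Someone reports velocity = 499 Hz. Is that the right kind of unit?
No

velocity has SI base units: m / s
Hz does NOT reduce to m / s; a valid unit for velocity would be e.g. m/s.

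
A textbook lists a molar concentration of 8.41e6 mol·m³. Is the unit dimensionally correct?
No

molar concentration has SI base units: mol / m^3
mol·m³ does NOT reduce to mol / m^3; a valid unit for molar concentration would be e.g. mol/m³.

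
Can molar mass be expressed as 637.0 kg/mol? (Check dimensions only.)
Yes

molar mass has SI base units: kg / mol
kg/mol reduces to the same SI base units, so it is a valid unit for molar mass.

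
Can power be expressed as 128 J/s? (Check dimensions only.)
Yes

power has SI base units: kg * m^2 / s^3
J/s reduces to the same SI base units, so it is a valid unit for power.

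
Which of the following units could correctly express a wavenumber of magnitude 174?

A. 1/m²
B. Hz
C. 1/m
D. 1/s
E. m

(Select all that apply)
C

wavenumber has SI base units: 1 / m

Checking each option against 1 / m:
  A. 1/m²: ✗ does not match
  B. Hz: ✗ does not match
  C. 1/m: ✓ matches
  D. 1/s: ✗ does not match
  E. m: ✗ does not match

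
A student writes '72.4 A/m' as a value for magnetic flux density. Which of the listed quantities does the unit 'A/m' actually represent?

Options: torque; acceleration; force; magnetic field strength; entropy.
magnetic field strength

magnetic flux density should have units dimensionally equivalent to kg / (A * s^2) (e.g. T).
The given unit 'A/m' reduces to A / m. Of the listed options, that is the dimensionality of magnetic field strength.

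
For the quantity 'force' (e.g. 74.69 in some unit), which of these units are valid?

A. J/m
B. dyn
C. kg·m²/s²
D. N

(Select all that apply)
A, B, D

force has SI base units: kg * m / s^2

Checking each option against kg * m / s^2:
  A. J/m: ✓ matches
  B. dyn: ✓ matches
  C. kg·m²/s²: ✗ does not match
  D. N: ✓ matches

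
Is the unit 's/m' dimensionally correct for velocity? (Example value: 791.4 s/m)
No

velocity has SI base units: m / s
s/m does NOT reduce to m / s; a valid unit for velocity would be e.g. m/s.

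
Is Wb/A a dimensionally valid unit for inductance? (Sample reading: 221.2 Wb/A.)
Yes

inductance has SI base units: kg * m^2 / (A^2 * s^2)
Wb/A reduces to the same SI base units, so it is a valid unit for inductance.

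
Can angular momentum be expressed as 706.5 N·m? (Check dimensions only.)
No

angular momentum has SI base units: kg * m^2 / s
N·m does NOT reduce to kg * m^2 / s; a valid unit for angular momentum would be e.g. kg·m²/s.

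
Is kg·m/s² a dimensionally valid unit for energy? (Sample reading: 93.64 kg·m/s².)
No

energy has SI base units: kg * m^2 / s^2
kg·m/s² does NOT reduce to kg * m^2 / s^2; a valid unit for energy would be e.g. J.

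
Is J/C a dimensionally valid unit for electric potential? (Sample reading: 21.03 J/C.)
Yes

electric potential has SI base units: kg * m^2 / (A * s^3)
J/C reduces to the same SI base units, so it is a valid unit for electric potential.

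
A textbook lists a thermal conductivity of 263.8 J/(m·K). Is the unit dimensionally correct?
No

thermal conductivity has SI base units: kg * m / (s^3 * K)
J/(m·K) does NOT reduce to kg * m / (s^3 * K); a valid unit for thermal conductivity would be e.g. W/(m·K).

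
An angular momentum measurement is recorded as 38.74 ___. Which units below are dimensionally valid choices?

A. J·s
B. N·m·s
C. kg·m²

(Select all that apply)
A, B

angular momentum has SI base units: kg * m^2 / s

Checking each option against kg * m^2 / s:
  A. J·s: ✓ matches
  B. N·m·s: ✓ matches
  C. kg·m²: ✗ does not match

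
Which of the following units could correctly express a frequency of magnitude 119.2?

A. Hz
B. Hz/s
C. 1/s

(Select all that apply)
A, C

frequency has SI base units: 1 / s

Checking each option against 1 / s:
  A. Hz: ✓ matches
  B. Hz/s: ✗ does not match
  C. 1/s: ✓ matches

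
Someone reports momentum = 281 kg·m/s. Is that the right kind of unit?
Yes

momentum has SI base units: kg * m / s
kg·m/s reduces to the same SI base units, so it is a valid unit for momentum.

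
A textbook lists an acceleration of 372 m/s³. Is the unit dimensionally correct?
No

acceleration has SI base units: m / s^2
m/s³ does NOT reduce to m / s^2; a valid unit for acceleration would be e.g. m/s².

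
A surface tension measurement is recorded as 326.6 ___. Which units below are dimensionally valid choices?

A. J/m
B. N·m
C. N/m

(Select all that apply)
C

surface tension has SI base units: kg / s^2

Checking each option against kg / s^2:
  A. J/m: ✗ does not match
  B. N·m: ✗ does not match
  C. N/m: ✓ matches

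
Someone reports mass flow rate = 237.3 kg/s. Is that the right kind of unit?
Yes

mass flow rate has SI base units: kg / s
kg/s reduces to the same SI base units, so it is a valid unit for mass flow rate.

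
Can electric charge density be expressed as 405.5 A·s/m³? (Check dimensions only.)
Yes

electric charge density has SI base units: A * s / m^3
A·s/m³ reduces to the same SI base units, so it is a valid unit for electric charge density.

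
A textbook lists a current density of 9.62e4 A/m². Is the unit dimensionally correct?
Yes

current density has SI base units: A / m^2
A/m² reduces to the same SI base units, so it is a valid unit for current density.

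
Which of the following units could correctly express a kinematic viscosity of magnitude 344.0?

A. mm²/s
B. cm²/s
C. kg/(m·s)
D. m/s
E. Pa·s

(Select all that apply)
A, B

kinematic viscosity has SI base units: m^2 / s

Checking each option against m^2 / s:
  A. mm²/s: ✓ matches
  B. cm²/s: ✓ matches
  C. kg/(m·s): ✗ does not match
  D. m/s: ✗ does not match
  E. Pa·s: ✗ does not match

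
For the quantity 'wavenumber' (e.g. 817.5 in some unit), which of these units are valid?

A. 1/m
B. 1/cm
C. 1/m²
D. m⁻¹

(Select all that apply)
A, B, D

wavenumber has SI base units: 1 / m

Checking each option against 1 / m:
  A. 1/m: ✓ matches
  B. 1/cm: ✓ matches
  C. 1/m²: ✗ does not match
  D. m⁻¹: ✓ matches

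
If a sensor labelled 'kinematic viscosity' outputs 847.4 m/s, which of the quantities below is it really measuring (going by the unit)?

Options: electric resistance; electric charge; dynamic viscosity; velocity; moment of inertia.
velocity

kinematic viscosity should have units dimensionally equivalent to m^2 / s (e.g. m²/s).
The given unit 'm/s' reduces to m / s. Of the listed options, that is the dimensionality of velocity.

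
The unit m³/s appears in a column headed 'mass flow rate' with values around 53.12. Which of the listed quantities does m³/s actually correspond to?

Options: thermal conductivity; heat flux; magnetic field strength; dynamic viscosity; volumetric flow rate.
volumetric flow rate

mass flow rate should have units dimensionally equivalent to kg / s (e.g. kg/s).
The given unit 'm³/s' reduces to m^3 / s. Of the listed options, that is the dimensionality of volumetric flow rate.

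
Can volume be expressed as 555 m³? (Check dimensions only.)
Yes

volume has SI base units: m^3
m³ reduces to the same SI base units, so it is a valid unit for volume.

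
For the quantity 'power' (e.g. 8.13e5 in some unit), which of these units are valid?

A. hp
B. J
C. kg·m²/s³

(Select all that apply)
A, C

power has SI base units: kg * m^2 / s^3

Checking each option against kg * m^2 / s^3:
  A. hp: ✓ matches
  B. J: ✗ does not match
  C. kg·m²/s³: ✓ matches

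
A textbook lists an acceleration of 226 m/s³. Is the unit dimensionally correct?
No

acceleration has SI base units: m / s^2
m/s³ does NOT reduce to m / s^2; a valid unit for acceleration would be e.g. m/s².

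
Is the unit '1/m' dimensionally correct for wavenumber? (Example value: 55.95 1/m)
Yes

wavenumber has SI base units: 1 / m
1/m reduces to the same SI base units, so it is a valid unit for wavenumber.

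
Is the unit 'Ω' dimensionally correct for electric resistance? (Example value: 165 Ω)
Yes

electric resistance has SI base units: kg * m^2 / (A^2 * s^3)
Ω reduces to the same SI base units, so it is a valid unit for electric resistance.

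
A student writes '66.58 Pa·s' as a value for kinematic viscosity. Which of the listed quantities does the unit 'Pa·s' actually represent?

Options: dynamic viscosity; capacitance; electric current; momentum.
dynamic viscosity

kinematic viscosity should have units dimensionally equivalent to m^2 / s (e.g. m²/s).
The given unit 'Pa·s' reduces to kg / (m * s). Of the listed options, that is the dimensionality of dynamic viscosity.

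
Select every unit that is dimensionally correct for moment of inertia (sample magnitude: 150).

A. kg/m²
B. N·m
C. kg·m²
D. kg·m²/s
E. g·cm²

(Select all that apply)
C, E

moment of inertia has SI base units: kg * m^2

Checking each option against kg * m^2:
  A. kg/m²: ✗ does not match
  B. N·m: ✗ does not match
  C. kg·m²: ✓ matches
  D. kg·m²/s: ✗ does not match
  E. g·cm²: ✓ matches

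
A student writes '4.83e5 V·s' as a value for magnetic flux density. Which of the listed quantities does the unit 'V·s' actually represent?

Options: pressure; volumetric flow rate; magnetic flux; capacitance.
magnetic flux

magnetic flux density should have units dimensionally equivalent to kg / (A * s^2) (e.g. T).
The given unit 'V·s' reduces to kg * m^2 / (A * s^2). Of the listed options, that is the dimensionality of magnetic flux.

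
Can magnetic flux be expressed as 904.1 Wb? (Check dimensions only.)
Yes

magnetic flux has SI base units: kg * m^2 / (A * s^2)
Wb reduces to the same SI base units, so it is a valid unit for magnetic flux.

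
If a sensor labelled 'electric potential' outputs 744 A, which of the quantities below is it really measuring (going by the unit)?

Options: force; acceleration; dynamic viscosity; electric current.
electric current

electric potential should have units dimensionally equivalent to kg * m^2 / (A * s^3) (e.g. V).
The given unit 'A' reduces to A. Of the listed options, that is the dimensionality of electric current.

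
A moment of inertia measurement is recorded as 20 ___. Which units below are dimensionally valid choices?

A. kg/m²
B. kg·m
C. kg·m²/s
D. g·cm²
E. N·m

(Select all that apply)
D

moment of inertia has SI base units: kg * m^2

Checking each option against kg * m^2:
  A. kg/m²: ✗ does not match
  B. kg·m: ✗ does not match
  C. kg·m²/s: ✗ does not match
  D. g·cm²: ✓ matches
  E. N·m: ✗ does not match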